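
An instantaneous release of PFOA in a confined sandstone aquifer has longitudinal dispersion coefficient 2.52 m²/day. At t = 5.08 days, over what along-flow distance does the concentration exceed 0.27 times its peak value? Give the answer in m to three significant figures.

The plume is Gaussian with σ = √(2Dt) = √(2 × 2.52 × 5.08) = 5.060 m.
C/C_peak = exp(−Δx²/(2σ²)) = 0.27 ⇒ Δx = σ·√(−2 ln 0.27) = 5.060 × 1.618 = 8.187 m.
Width = 2Δx = 16.4 m.

16.4 m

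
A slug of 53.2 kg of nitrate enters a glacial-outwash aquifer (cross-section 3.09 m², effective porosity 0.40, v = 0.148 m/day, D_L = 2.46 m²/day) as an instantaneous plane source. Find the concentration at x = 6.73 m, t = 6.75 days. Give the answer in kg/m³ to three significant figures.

For an instantaneous plane source, C(x,t) = M/(n_e·A·√(4πDt)) · exp(−(x−vt)²/(4Dt)), with n_e·A the pore (flow) area.
Plume center vt = 0.148 × 6.75 = 0.999 m, so the well at 6.73 m is 5.731 m downgradient of the peak.
√(4πDt) = 14.45 m, giving peak height M/(n_e·A·√(4πDt)) = 53.2/(0.40 × 3.09 × 14.45) = 2.979 kg/m³.
(x−vt)²/(4Dt) = (5.731)²/(4 × 2.46 × 6.75) = 0.4945; exp(−0.4945) = 0.6099.
C = 2.979 × 0.6099 = 1.82 kg/m³.

1.82 kg/m³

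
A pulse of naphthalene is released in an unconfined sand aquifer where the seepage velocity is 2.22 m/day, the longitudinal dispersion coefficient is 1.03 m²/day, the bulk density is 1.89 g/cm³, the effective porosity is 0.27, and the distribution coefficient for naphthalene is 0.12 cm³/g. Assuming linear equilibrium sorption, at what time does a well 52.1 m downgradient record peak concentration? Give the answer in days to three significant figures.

42.8 days

Retardation factor R = 1 + ρ_b·K_d/n = 1 + 1.89 × 0.12/0.27 = 1.840.
Sorption retards both mechanisms: v_R = v/R = 1.207 m/day, D_R = D/R = 0.5598 m²/day.
Peak time from v_R²t² + 2D_R t − x² = 0: t = (√(D_R² + v_R²x²) − D_R)/v_R².
√(D_R² + v_R²x²) = √(0.5598² + 1.207² × 52.1²) = 62.89; v_R² = 1.457.
t = (62.89 − 0.5598)/1.457 = 42.8 days.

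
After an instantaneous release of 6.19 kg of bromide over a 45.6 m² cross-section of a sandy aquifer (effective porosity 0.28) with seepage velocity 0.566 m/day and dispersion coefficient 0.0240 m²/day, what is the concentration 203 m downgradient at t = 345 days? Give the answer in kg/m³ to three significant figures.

For an instantaneous plane source, C(x,t) = M/(n_e·A·√(4πDt)) · exp(−(x−vt)²/(4Dt)), with n_e·A the pore (flow) area.
Plume center vt = 0.566 × 345 = 195.27 m, so the well at 203 m is 7.73 m downgradient of the peak.
√(4πDt) = 10.20 m, giving peak height M/(n_e·A·√(4πDt)) = 6.19/(0.28 × 45.6 × 10.20) = 0.04753 kg/m³.
(x−vt)²/(4Dt) = (7.73)²/(4 × 0.0240 × 345) = 1.804; exp(−1.804) = 0.1646.
C = 0.04753 × 0.1646 = 0.00782 kg/m³.

0.00782 kg/m³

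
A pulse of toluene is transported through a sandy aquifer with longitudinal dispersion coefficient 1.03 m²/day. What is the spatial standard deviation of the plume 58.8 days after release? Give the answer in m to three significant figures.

Dispersive spreading gives a Gaussian with σ² = 2Dt; advection only shifts the center.
σ = √(2 × 1.03 × 58.8) = 11.0 m.

11.0 m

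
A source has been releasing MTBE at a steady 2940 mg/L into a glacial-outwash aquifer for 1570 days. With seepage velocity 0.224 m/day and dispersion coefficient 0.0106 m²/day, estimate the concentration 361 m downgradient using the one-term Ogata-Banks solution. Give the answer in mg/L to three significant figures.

156 mg/L

For a continuous step input, C/C₀ ≈ ½·erfc((x−vt)/(2√(Dt))).
vt = 0.224 × 1570 = 351.68 m and 2√(Dt) = 2√(0.0106 × 1570) = 8.159 m.
Argument (x−vt)/(2√(Dt)) = (361 − 351.68)/8.159 = 1.142; ½·erfc(1.142) = 0.05315.
C = 2940 × 0.05315 = 156 mg/L.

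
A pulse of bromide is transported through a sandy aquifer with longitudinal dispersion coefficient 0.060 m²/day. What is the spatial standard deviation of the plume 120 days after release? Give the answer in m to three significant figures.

3.79 m

Dispersive spreading gives a Gaussian with σ² = 2Dt; advection only shifts the center.
σ = √(2 × 0.060 × 120) = 3.79 m.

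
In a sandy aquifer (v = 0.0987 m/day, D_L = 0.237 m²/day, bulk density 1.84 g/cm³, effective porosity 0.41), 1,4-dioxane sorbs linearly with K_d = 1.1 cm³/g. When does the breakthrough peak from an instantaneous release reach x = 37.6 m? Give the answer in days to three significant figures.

2120 days

Retardation factor R = 1 + ρ_b·K_d/n = 1 + 1.84 × 1.1/0.41 = 5.937.
Sorption retards both mechanisms: v_R = v/R = 0.01662 m/day, D_R = D/R = 0.03992 m²/day.
Peak time from v_R²t² + 2D_R t − x² = 0: t = (√(D_R² + v_R²x²) − D_R)/v_R².
√(D_R² + v_R²x²) = √(0.03992² + 0.01662² × 37.6²) = 0.6262; v_R² = 0.0002762.
t = (0.6262 − 0.03992)/0.0002762 = 2120 days.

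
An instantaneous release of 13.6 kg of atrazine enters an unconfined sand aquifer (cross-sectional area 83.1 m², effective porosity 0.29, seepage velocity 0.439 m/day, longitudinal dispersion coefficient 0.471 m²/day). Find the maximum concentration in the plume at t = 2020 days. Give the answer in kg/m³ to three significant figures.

The peak of an instantaneous 1D plume sits at x = vt; there the Gaussian factor is 1 and C_max = M/(n_e·A·√(4πDt)), where n_e·A is the pore area the mass is dissolved in.
√(4πDt) = √(4π × 0.471 × 2020) = 109.3 m, so C_max = 13.6/(0.29 × 83.1 × 109.3) = 0.00516 kg/m³.

0.00516 kg/m³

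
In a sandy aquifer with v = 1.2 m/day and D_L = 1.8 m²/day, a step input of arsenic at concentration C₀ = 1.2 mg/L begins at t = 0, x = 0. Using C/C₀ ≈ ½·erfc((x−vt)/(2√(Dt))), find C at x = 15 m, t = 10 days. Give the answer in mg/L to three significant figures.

For a continuous step input, C/C₀ ≈ ½·erfc((x−vt)/(2√(Dt))).
vt = 1.2 × 10 = 12 m and 2√(Dt) = 2√(1.8 × 10) = 8.485 m.
Argument (x−vt)/(2√(Dt)) = (15 − 12)/8.485 = 0.3536; ½·erfc(0.3536) = 0.3085.
C = 1.2 × 0.3085 = 0.370 mg/L.

0.370 mg/L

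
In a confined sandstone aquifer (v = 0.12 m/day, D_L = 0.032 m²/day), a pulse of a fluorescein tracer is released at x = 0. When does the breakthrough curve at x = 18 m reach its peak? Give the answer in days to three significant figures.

For the 1D instantaneous-source solution, setting ∂C/∂t = 0 at fixed x gives v²t² + 2Dt − x² = 0, so t = (√(D² + v²x²) − D)/v².
√(D² + v²x²) = √(0.032² + 0.12² × 18²) = 2.160; v² = 0.0144.
t = (2.160 − 0.032)/0.0144 = 148 days (vs. the pure-advection estimate x/v = 150 d).

148 days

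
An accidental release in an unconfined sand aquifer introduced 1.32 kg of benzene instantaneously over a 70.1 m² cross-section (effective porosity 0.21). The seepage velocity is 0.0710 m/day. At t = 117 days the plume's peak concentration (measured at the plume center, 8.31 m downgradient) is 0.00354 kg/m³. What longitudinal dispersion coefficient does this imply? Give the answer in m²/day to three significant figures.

At the plume center C_max = M/(n_e·A·√(4πDt)), so D = M²/(4πt·(n_e·A·C_max)²).
n_e·A·C_max = 0.21 × 70.1 × 0.00354 = 0.05211 kg/m.
D = 1.32²/(4π × 117 × 0.05211²) = 0.436 m²/day.

0.436 m²/day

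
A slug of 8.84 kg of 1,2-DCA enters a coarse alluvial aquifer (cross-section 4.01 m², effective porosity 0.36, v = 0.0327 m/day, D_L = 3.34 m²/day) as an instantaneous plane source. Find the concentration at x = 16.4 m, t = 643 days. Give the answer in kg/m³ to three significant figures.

0.0372 kg/m³

For an instantaneous plane source, C(x,t) = M/(n_e·A·√(4πDt)) · exp(−(x−vt)²/(4Dt)), with n_e·A the pore (flow) area.
Plume center vt = 0.0327 × 643 = 21.0261 m, so the well at 16.4 m is 4.6261 m upgradient of the peak.
√(4πDt) = 164.3 m, giving peak height M/(n_e·A·√(4πDt)) = 8.84/(0.36 × 4.01 × 164.3) = 0.03727 kg/m³.
(x−vt)²/(4Dt) = (-4.6261)²/(4 × 3.34 × 643) = 0.002491; exp(−0.002491) = 0.9975.
C = 0.03727 × 0.9975 = 0.0372 kg/m³.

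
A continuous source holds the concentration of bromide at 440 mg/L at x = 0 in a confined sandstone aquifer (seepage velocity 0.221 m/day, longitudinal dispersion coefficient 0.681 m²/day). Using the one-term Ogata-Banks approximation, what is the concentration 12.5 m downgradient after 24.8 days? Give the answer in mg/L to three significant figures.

For a continuous step input, C/C₀ ≈ ½·erfc((x−vt)/(2√(Dt))).
vt = 0.221 × 24.8 = 5.4808 m and 2√(Dt) = 2√(0.681 × 24.8) = 8.219 m.
Argument (x−vt)/(2√(Dt)) = (12.5 − 5.4808)/8.219 = 0.8540; ½·erfc(0.8540) = 0.1136.
C = 440 × 0.1136 = 50.0 mg/L.

50.0 mg/L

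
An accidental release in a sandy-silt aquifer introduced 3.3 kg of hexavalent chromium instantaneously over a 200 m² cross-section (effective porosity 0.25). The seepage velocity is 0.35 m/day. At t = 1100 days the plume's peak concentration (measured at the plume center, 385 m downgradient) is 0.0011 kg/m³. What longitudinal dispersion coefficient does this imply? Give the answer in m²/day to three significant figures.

At the plume center C_max = M/(n_e·A·√(4πDt)), so D = M²/(4πt·(n_e·A·C_max)²).
n_e·A·C_max = 0.25 × 200 × 0.0011 = 0.05500 kg/m.
D = 3.3²/(4π × 1100 × 0.05500²) = 0.260 m²/day.

0.260 m²/day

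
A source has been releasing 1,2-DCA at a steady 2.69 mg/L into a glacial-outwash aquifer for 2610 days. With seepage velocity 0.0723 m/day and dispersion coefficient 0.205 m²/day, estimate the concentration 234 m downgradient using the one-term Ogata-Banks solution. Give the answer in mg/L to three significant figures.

For a continuous step input, C/C₀ ≈ ½·erfc((x−vt)/(2√(Dt))).
vt = 0.0723 × 2610 = 188.703 m and 2√(Dt) = 2√(0.205 × 2610) = 46.26 m.
Argument (x−vt)/(2√(Dt)) = (234 − 188.703)/46.26 = 0.9792; ½·erfc(0.9792) = 0.08306.
C = 2.69 × 0.08306 = 0.223 mg/L.

0.223 mg/L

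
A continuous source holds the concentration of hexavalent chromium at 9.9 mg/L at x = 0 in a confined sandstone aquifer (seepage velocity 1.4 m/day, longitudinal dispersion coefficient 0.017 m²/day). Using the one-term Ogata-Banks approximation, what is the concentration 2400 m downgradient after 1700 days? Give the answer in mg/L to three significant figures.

For a continuous step input, C/C₀ ≈ ½·erfc((x−vt)/(2√(Dt))).
vt = 1.4 × 1700 = 2380 m and 2√(Dt) = 2√(0.017 × 1700) = 10.75 m.
Argument (x−vt)/(2√(Dt)) = (2400 − 2380)/10.75 = 1.860; ½·erfc(1.860) = 0.004264.
C = 9.9 × 0.004264 = 0.0422 mg/L.

0.0422 mg/L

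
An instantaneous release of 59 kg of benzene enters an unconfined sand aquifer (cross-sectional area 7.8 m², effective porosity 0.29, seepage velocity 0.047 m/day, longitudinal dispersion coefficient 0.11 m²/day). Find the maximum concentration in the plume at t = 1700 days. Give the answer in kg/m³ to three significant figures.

0.538 kg/m³

The peak of an instantaneous 1D plume sits at x = vt; there the Gaussian factor is 1 and C_max = M/(n_e·A·√(4πDt)), where n_e·A is the pore area the mass is dissolved in.
√(4πDt) = √(4π × 0.11 × 1700) = 48.48 m, so C_max = 59/(0.29 × 7.8 × 48.48) = 0.538 kg/m³.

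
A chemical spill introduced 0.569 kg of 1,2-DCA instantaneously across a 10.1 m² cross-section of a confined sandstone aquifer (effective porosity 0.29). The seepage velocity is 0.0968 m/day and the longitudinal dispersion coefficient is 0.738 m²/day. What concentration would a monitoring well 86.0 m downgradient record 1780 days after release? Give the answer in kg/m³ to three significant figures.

For an instantaneous plane source, C(x,t) = M/(n_e·A·√(4πDt)) · exp(−(x−vt)²/(4Dt)), with n_e·A the pore (flow) area.
Plume center vt = 0.0968 × 1780 = 172.304 m, so the well at 86.0 m is 86.304 m upgradient of the peak.
√(4πDt) = 128.5 m, giving peak height M/(n_e·A·√(4πDt)) = 0.569/(0.29 × 10.1 × 128.5) = 0.001512 kg/m³.
(x−vt)²/(4Dt) = (-86.304)²/(4 × 0.738 × 1780) = 1.418; exp(−1.418) = 0.2422.
C = 0.001512 × 0.2422 = 0.000366 kg/m³.

0.000366 kg/m³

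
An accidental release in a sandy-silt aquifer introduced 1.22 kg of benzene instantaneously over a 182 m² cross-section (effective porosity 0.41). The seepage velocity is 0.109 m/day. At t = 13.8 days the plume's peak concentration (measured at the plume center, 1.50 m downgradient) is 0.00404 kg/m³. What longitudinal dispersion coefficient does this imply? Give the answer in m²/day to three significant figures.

At the plume center C_max = M/(n_e·A·√(4πDt)), so D = M²/(4πt·(n_e·A·C_max)²).
n_e·A·C_max = 0.41 × 182 × 0.00404 = 0.3015 kg/m.
D = 1.22²/(4π × 13.8 × 0.3015²) = 0.0944 m²/day.

0.0944 m²/day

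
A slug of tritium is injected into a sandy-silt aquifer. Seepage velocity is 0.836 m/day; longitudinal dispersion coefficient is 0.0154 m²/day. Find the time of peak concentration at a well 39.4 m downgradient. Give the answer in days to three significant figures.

For the 1D instantaneous-source solution, setting ∂C/∂t = 0 at fixed x gives v²t² + 2Dt − x² = 0, so t = (√(D² + v²x²) − D)/v².
√(D² + v²x²) = √(0.0154² + 0.836² × 39.4²) = 32.94; v² = 0.698896.
t = (32.94 − 0.0154)/0.698896 = 47.1 days (vs. the pure-advection estimate x/v = 47.1 d).

47.1 days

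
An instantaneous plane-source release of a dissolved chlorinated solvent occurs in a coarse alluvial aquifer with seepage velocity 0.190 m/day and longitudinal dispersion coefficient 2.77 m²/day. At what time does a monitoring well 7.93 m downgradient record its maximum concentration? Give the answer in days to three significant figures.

10.6 days

For the 1D instantaneous-source solution, setting ∂C/∂t = 0 at fixed x gives v²t² + 2Dt − x² = 0, so t = (√(D² + v²x²) − D)/v².
√(D² + v²x²) = √(2.77² + 0.190² × 7.93²) = 3.153; v² = 0.0361.
t = (3.153 − 2.77)/0.0361 = 10.6 days (vs. the pure-advection estimate x/v = 41.7 d).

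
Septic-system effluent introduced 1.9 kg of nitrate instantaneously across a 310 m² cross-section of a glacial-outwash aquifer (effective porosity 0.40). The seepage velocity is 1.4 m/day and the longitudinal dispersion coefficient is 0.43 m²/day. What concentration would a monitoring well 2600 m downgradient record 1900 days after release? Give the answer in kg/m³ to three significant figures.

5.03e-05 kg/m³

For an instantaneous plane source, C(x,t) = M/(n_e·A·√(4πDt)) · exp(−(x−vt)²/(4Dt)), with n_e·A the pore (flow) area.
Plume center vt = 1.4 × 1900 = 2660 m, so the well at 2600 m is 60 m upgradient of the peak.
√(4πDt) = 101.3 m, giving peak height M/(n_e·A·√(4πDt)) = 1.9/(0.40 × 310 × 101.3) = 0.0001513 kg/m³.
(x−vt)²/(4Dt) = (-60)²/(4 × 0.43 × 1900) = 1.102; exp(−1.102) = 0.3322.
C = 0.0001513 × 0.3322 = 5.03e-05 kg/m³.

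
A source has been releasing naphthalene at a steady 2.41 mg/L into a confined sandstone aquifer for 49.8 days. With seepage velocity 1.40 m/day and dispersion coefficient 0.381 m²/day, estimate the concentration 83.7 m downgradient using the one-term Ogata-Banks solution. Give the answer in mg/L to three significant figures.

For a continuous step input, C/C₀ ≈ ½·erfc((x−vt)/(2√(Dt))).
vt = 1.40 × 49.8 = 69.72 m and 2√(Dt) = 2√(0.381 × 49.8) = 8.712 m.
Argument (x−vt)/(2√(Dt)) = (83.7 − 69.72)/8.712 = 1.605; ½·erfc(1.605) = 0.01161.
C = 2.41 × 0.01161 = 0.0280 mg/L.

0.0280 mg/L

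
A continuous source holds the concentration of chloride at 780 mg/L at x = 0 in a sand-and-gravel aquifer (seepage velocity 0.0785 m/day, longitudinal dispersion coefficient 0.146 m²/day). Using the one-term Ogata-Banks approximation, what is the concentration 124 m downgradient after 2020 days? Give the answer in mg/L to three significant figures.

720 mg/L

For a continuous step input, C/C₀ ≈ ½·erfc((x−vt)/(2√(Dt))).
vt = 0.0785 × 2020 = 158.57 m and 2√(Dt) = 2√(0.146 × 2020) = 34.35 m.
Argument (x−vt)/(2√(Dt)) = (124 − 158.57)/34.35 = -1.006; ½·erfc(-1.006) = 0.9226.
C = 780 × 0.9226 = 720 mg/L.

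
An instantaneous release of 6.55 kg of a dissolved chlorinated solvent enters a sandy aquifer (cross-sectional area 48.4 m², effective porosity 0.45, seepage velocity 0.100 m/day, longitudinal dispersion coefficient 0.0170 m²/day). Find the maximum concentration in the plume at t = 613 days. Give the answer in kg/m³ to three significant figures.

0.0263 kg/m³

The peak of an instantaneous 1D plume sits at x = vt; there the Gaussian factor is 1 and C_max = M/(n_e·A·√(4πDt)), where n_e·A is the pore area the mass is dissolved in.
√(4πDt) = √(4π × 0.0170 × 613) = 11.44 m, so C_max = 6.55/(0.45 × 48.4 × 11.44) = 0.0263 kg/m³.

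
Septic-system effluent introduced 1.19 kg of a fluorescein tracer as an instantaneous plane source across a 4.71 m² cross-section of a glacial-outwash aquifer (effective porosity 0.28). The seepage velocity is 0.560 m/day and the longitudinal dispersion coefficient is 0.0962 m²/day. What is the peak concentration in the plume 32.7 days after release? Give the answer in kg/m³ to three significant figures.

0.144 kg/m³

The peak of an instantaneous 1D plume sits at x = vt; there the Gaussian factor is 1 and C_max = M/(n_e·A·√(4πDt)), where n_e·A is the pore area the mass is dissolved in.
√(4πDt) = √(4π × 0.0962 × 32.7) = 6.287 m, so C_max = 1.19/(0.28 × 4.71 × 6.287) = 0.144 kg/m³.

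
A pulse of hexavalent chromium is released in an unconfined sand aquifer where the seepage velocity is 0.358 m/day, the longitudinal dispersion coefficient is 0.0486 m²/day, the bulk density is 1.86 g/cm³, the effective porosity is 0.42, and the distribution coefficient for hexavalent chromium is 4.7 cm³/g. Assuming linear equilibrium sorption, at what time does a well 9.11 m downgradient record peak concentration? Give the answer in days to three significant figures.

547 days

Retardation factor R = 1 + ρ_b·K_d/n = 1 + 1.86 × 4.7/0.42 = 21.81.
Sorption retards both mechanisms: v_R = v/R = 0.01641 m/day, D_R = D/R = 0.002228 m²/day.
Peak time from v_R²t² + 2D_R t − x² = 0: t = (√(D_R² + v_R²x²) − D_R)/v_R².
√(D_R² + v_R²x²) = √(0.002228² + 0.01641² × 9.11²) = 0.1495; v_R² = 0.0002693.
t = (0.1495 − 0.002228)/0.0002693 = 547 days.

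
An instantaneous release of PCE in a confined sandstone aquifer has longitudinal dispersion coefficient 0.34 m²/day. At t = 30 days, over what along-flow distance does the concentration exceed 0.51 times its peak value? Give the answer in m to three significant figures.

The plume is Gaussian with σ = √(2Dt) = √(2 × 0.34 × 30) = 4.517 m.
C/C_peak = exp(−Δx²/(2σ²)) = 0.51 ⇒ Δx = σ·√(−2 ln 0.51) = 4.517 × 1.160 = 5.240 m.
Width = 2Δx = 10.5 m.

10.5 m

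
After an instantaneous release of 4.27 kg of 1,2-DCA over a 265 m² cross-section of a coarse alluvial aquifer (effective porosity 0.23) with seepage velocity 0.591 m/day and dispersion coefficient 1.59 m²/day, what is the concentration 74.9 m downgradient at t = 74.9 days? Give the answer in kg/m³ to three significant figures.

0.000253 kg/m³

For an instantaneous plane source, C(x,t) = M/(n_e·A·√(4πDt)) · exp(−(x−vt)²/(4Dt)), with n_e·A the pore (flow) area.
Plume center vt = 0.591 × 74.9 = 44.2659 m, so the well at 74.9 m is 30.6341 m downgradient of the peak.
√(4πDt) = 38.69 m, giving peak height M/(n_e·A·√(4πDt)) = 4.27/(0.23 × 265 × 38.69) = 0.001811 kg/m³.
(x−vt)²/(4Dt) = (30.6341)²/(4 × 1.59 × 74.9) = 1.970; exp(−1.970) = 0.1395.
C = 0.001811 × 0.1395 = 0.000253 kg/m³.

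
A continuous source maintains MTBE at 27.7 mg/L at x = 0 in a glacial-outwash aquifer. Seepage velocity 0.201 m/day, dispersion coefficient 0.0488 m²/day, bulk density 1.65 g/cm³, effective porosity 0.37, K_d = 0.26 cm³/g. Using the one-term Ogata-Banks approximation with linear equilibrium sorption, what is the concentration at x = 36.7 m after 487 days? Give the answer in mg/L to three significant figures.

Retardation factor R = 1 + ρ_b·K_d/n = 1 + 1.65 × 0.26/0.37 = 2.159.
Sorption retards both mechanisms: v_R = v/R = 0.09310 m/day, D_R = D/R = 0.02260 m²/day.
v_R·t = 0.09310 × 487 = 45.3397 m; 2√(D_R t) = 6.635 m; argument = (36.7 − 45.3397)/6.635 = -1.302.
C = C₀ × ½·erfc(-1.302) = 27.7 × 0.9672 = 26.8 mg/L.

26.8 mg/L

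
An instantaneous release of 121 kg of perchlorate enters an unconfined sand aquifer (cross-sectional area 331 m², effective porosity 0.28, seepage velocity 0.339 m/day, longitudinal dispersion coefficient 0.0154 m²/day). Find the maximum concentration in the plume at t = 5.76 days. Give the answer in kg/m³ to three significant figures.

1.24 kg/m³

The peak of an instantaneous 1D plume sits at x = vt; there the Gaussian factor is 1 and C_max = M/(n_e·A·√(4πDt)), where n_e·A is the pore area the mass is dissolved in.
√(4πDt) = √(4π × 0.0154 × 5.76) = 1.056 m, so C_max = 121/(0.28 × 331 × 1.056) = 1.24 kg/m³.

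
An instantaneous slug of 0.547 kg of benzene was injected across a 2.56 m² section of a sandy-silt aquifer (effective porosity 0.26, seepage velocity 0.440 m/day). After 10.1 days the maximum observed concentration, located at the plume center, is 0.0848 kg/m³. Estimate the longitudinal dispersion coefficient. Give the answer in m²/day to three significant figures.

0.740 m²/day

At the plume center C_max = M/(n_e·A·√(4πDt)), so D = M²/(4πt·(n_e·A·C_max)²).
n_e·A·C_max = 0.26 × 2.56 × 0.0848 = 0.05644 kg/m.
D = 0.547²/(4π × 10.1 × 0.05644²) = 0.740 m²/day.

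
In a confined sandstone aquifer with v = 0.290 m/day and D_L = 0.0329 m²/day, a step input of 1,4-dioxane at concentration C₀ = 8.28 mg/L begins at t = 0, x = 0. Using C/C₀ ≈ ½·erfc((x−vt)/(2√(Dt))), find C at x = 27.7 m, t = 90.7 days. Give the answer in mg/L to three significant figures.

2.35 mg/L

For a continuous step input, C/C₀ ≈ ½·erfc((x−vt)/(2√(Dt))).
vt = 0.290 × 90.7 = 26.303 m and 2√(Dt) = 2√(0.0329 × 90.7) = 3.455 m.
Argument (x−vt)/(2√(Dt)) = (27.7 − 26.303)/3.455 = 0.4043; ½·erfc(0.4043) = 0.2837.
C = 8.28 × 0.2837 = 2.35 mg/L.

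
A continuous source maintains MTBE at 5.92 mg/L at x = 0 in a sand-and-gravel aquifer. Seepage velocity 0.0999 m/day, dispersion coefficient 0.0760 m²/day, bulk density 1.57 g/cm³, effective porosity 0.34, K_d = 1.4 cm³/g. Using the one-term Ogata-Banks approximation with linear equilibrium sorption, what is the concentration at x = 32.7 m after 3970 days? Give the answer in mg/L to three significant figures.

Retardation factor R = 1 + ρ_b·K_d/n = 1 + 1.57 × 1.4/0.34 = 7.465.
Sorption retards both mechanisms: v_R = v/R = 0.01338 m/day, D_R = D/R = 0.01018 m²/day.
v_R·t = 0.01338 × 3970 = 53.1186 m; 2√(D_R t) = 12.71 m; argument = (32.7 − 53.1186)/12.71 = -1.606.
C = C₀ × ½·erfc(-1.606) = 5.92 × 0.9884 = 5.85 mg/L.

5.85 mg/L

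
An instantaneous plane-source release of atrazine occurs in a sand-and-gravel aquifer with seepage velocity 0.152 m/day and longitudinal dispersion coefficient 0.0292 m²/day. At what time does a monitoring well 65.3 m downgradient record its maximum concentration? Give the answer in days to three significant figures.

For the 1D instantaneous-source solution, setting ∂C/∂t = 0 at fixed x gives v²t² + 2Dt − x² = 0, so t = (√(D² + v²x²) − D)/v².
√(D² + v²x²) = √(0.0292² + 0.152² × 65.3²) = 9.926; v² = 0.023104.
t = (9.926 − 0.0292)/0.023104 = 428 days (vs. the pure-advection estimate x/v = 430 d).

428 days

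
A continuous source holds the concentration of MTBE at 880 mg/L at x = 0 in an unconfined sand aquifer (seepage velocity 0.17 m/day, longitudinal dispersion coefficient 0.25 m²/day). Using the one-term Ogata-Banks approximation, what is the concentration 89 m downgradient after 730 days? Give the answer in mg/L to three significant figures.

For a continuous step input, C/C₀ ≈ ½·erfc((x−vt)/(2√(Dt))).
vt = 0.17 × 730 = 124.1 m and 2√(Dt) = 2√(0.25 × 730) = 27.02 m.
Argument (x−vt)/(2√(Dt)) = (89 − 124.1)/27.02 = -1.299; ½·erfc(-1.299) = 0.9669.
C = 880 × 0.9669 = 851 mg/L.

851 mg/L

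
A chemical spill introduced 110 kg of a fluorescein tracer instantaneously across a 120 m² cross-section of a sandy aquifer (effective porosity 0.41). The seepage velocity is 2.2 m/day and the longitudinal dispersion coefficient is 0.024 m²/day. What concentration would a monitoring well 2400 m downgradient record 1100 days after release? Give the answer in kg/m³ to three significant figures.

For an instantaneous plane source, C(x,t) = M/(n_e·A·√(4πDt)) · exp(−(x−vt)²/(4Dt)), with n_e·A the pore (flow) area.
Plume center vt = 2.2 × 1100 = 2420 m, so the well at 2400 m is 20 m upgradient of the peak.
√(4πDt) = 18.21 m, giving peak height M/(n_e·A·√(4πDt)) = 110/(0.41 × 120 × 18.21) = 0.1228 kg/m³.
(x−vt)²/(4Dt) = (-20)²/(4 × 0.024 × 1100) = 3.788; exp(−3.788) = 0.02264.
C = 0.1228 × 0.02264 = 0.00278 kg/m³.

0.00278 kg/m³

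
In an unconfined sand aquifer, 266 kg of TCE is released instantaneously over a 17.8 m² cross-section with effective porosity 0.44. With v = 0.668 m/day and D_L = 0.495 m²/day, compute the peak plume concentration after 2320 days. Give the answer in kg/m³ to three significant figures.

0.283 kg/m³

The peak of an instantaneous 1D plume sits at x = vt; there the Gaussian factor is 1 and C_max = M/(n_e·A·√(4πDt)), where n_e·A is the pore area the mass is dissolved in.
√(4πDt) = √(4π × 0.495 × 2320) = 120.1 m, so C_max = 266/(0.44 × 17.8 × 120.1) = 0.283 kg/m³.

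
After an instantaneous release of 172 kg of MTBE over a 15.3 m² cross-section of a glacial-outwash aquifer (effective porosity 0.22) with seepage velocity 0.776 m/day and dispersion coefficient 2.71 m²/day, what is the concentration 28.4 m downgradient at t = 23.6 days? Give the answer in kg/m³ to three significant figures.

1.21 kg/m³

For an instantaneous plane source, C(x,t) = M/(n_e·A·√(4πDt)) · exp(−(x−vt)²/(4Dt)), with n_e·A the pore (flow) area.
Plume center vt = 0.776 × 23.6 = 18.3136 m, so the well at 28.4 m is 10.0864 m downgradient of the peak.
√(4πDt) = 28.35 m, giving peak height M/(n_e·A·√(4πDt)) = 172/(0.22 × 15.3 × 28.35) = 1.802 kg/m³.
(x−vt)²/(4Dt) = (10.0864)²/(4 × 2.71 × 23.6) = 0.3977; exp(−0.3977) = 0.6719.
C = 1.802 × 0.6719 = 1.21 kg/m³.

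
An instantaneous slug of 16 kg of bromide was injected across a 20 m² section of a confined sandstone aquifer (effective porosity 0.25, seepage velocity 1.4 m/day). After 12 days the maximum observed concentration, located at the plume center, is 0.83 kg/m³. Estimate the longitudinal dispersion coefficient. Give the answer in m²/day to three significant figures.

At the plume center C_max = M/(n_e·A·√(4πDt)), so D = M²/(4πt·(n_e·A·C_max)²).
n_e·A·C_max = 0.25 × 20 × 0.83 = 4.150 kg/m.
D = 16²/(4π × 12 × 4.150²) = 0.0986 m²/day.

0.0986 m²/day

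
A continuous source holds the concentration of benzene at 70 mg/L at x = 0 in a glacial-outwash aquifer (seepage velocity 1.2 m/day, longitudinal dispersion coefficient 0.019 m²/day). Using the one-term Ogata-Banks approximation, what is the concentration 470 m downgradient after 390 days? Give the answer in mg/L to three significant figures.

For a continuous step input, C/C₀ ≈ ½·erfc((x−vt)/(2√(Dt))).
vt = 1.2 × 390 = 468 m and 2√(Dt) = 2√(0.019 × 390) = 5.444 m.
Argument (x−vt)/(2√(Dt)) = (470 − 468)/5.444 = 0.3674; ½·erfc(0.3674) = 0.3017.
C = 70 × 0.3017 = 21.1 mg/L.

21.1 mg/L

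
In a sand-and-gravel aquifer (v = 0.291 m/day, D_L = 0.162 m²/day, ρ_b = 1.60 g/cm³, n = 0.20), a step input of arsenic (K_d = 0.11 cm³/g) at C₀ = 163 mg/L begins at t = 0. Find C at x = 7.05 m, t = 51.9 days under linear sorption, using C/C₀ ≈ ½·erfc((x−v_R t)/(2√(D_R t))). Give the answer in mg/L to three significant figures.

103 mg/L

Retardation factor R = 1 + ρ_b·K_d/n = 1 + 1.60 × 0.11/0.20 = 1.880.
Sorption retards both mechanisms: v_R = v/R = 0.1548 m/day, D_R = D/R = 0.08617 m²/day.
v_R·t = 0.1548 × 51.9 = 8.03412 m; 2√(D_R t) = 4.230 m; argument = (7.05 − 8.03412)/4.230 = -0.2327.
C = C₀ × ½·erfc(-0.2327) = 163 × 0.6290 = 103 mg/L.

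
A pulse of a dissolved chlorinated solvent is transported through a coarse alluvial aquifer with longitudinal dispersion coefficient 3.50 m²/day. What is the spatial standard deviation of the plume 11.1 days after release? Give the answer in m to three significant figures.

Dispersive spreading gives a Gaussian with σ² = 2Dt; advection only shifts the center.
σ = √(2 × 3.50 × 11.1) = 8.81 m.

8.81 m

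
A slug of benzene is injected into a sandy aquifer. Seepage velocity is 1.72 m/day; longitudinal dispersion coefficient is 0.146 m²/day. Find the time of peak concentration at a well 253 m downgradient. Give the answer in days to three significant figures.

147 days

For the 1D instantaneous-source solution, setting ∂C/∂t = 0 at fixed x gives v²t² + 2Dt − x² = 0, so t = (√(D² + v²x²) − D)/v².
√(D² + v²x²) = √(0.146² + 1.72² × 253²) = 435.2; v² = 2.9584.
t = (435.2 − 0.146)/2.9584 = 147 days (vs. the pure-advection estimate x/v = 147 d).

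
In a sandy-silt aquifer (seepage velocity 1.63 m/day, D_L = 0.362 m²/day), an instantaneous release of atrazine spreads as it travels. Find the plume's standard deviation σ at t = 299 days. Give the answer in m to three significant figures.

Dispersive spreading gives a Gaussian with σ² = 2Dt; advection only shifts the center.
σ = √(2 × 0.362 × 299) = 14.7 m.

14.7 m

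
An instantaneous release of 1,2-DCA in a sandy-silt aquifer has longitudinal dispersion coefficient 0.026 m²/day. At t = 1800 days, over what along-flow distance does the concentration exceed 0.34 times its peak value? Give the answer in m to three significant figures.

The plume is Gaussian with σ = √(2Dt) = √(2 × 0.026 × 1800) = 9.675 m.
C/C_peak = exp(−Δx²/(2σ²)) = 0.34 ⇒ Δx = σ·√(−2 ln 0.34) = 9.675 × 1.469 = 14.21 m.
Width = 2Δx = 28.4 m.

28.4 m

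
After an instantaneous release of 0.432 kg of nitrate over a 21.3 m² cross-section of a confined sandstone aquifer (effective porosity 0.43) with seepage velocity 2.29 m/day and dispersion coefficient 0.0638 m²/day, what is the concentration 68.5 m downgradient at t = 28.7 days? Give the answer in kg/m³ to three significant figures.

For an instantaneous plane source, C(x,t) = M/(n_e·A·√(4πDt)) · exp(−(x−vt)²/(4Dt)), with n_e·A the pore (flow) area.
Plume center vt = 2.29 × 28.7 = 65.723 m, so the well at 68.5 m is 2.777 m downgradient of the peak.
√(4πDt) = 4.797 m, giving peak height M/(n_e·A·√(4πDt)) = 0.432/(0.43 × 21.3 × 4.797) = 0.009833 kg/m³.
(x−vt)²/(4Dt) = (2.777)²/(4 × 0.0638 × 28.7) = 1.053; exp(−1.053) = 0.3489.
C = 0.009833 × 0.3489 = 0.00343 kg/m³.

0.00343 kg/m³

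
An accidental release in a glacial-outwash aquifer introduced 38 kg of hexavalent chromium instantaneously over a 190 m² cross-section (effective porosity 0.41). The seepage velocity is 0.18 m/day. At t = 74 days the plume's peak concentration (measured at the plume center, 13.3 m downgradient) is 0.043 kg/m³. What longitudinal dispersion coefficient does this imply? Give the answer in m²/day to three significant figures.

0.138 m²/day

At the plume center C_max = M/(n_e·A·√(4πDt)), so D = M²/(4πt·(n_e·A·C_max)²).
n_e·A·C_max = 0.41 × 190 × 0.043 = 3.350 kg/m.
D = 38²/(4π × 74 × 3.350²) = 0.138 m²/day.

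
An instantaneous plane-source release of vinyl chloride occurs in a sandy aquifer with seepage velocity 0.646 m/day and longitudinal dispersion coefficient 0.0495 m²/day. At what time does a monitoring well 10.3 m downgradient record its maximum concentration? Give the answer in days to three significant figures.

15.8 days

For the 1D instantaneous-source solution, setting ∂C/∂t = 0 at fixed x gives v²t² + 2Dt − x² = 0, so t = (√(D² + v²x²) − D)/v².
√(D² + v²x²) = √(0.0495² + 0.646² × 10.3²) = 6.654; v² = 0.417316.
t = (6.654 − 0.0495)/0.417316 = 15.8 days (vs. the pure-advection estimate x/v = 15.9 d).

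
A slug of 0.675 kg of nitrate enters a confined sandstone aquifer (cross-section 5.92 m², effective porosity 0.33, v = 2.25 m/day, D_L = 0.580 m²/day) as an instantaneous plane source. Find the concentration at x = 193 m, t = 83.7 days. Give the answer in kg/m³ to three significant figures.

For an instantaneous plane source, C(x,t) = M/(n_e·A·√(4πDt)) · exp(−(x−vt)²/(4Dt)), with n_e·A the pore (flow) area.
Plume center vt = 2.25 × 83.7 = 188.325 m, so the well at 193 m is 4.675 m downgradient of the peak.
√(4πDt) = 24.70 m, giving peak height M/(n_e·A·√(4πDt)) = 0.675/(0.33 × 5.92 × 24.70) = 0.01399 kg/m³.
(x−vt)²/(4Dt) = (4.675)²/(4 × 0.580 × 83.7) = 0.1126; exp(−0.1126) = 0.8935.
C = 0.01399 × 0.8935 = 0.0125 kg/m³.

0.0125 kg/m³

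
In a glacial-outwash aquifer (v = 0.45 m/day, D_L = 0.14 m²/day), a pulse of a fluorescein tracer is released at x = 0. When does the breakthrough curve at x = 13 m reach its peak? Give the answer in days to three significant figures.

For the 1D instantaneous-source solution, setting ∂C/∂t = 0 at fixed x gives v²t² + 2Dt − x² = 0, so t = (√(D² + v²x²) − D)/v².
√(D² + v²x²) = √(0.14² + 0.45² × 13²) = 5.852; v² = 0.2025.
t = (5.852 − 0.14)/0.2025 = 28.2 days (vs. the pure-advection estimate x/v = 28.9 d).

28.2 days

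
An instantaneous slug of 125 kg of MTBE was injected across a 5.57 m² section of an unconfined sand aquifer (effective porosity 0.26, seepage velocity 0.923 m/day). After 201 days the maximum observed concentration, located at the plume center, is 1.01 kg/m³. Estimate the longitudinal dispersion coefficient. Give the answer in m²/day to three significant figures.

At the plume center C_max = M/(n_e·A·√(4πDt)), so D = M²/(4πt·(n_e·A·C_max)²).
n_e·A·C_max = 0.26 × 5.57 × 1.01 = 1.463 kg/m.
D = 125²/(4π × 201 × 1.463²) = 2.89 m²/day.

2.89 m²/day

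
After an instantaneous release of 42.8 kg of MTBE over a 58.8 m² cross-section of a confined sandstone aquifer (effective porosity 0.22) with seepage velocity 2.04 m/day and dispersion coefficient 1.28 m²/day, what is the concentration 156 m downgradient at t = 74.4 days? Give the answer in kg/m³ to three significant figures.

0.0913 kg/m³

For an instantaneous plane source, C(x,t) = M/(n_e·A·√(4πDt)) · exp(−(x−vt)²/(4Dt)), with n_e·A the pore (flow) area.
Plume center vt = 2.04 × 74.4 = 151.776 m, so the well at 156 m is 4.224 m downgradient of the peak.
√(4πDt) = 34.59 m, giving peak height M/(n_e·A·√(4πDt)) = 42.8/(0.22 × 58.8 × 34.59) = 0.09565 kg/m³.
(x−vt)²/(4Dt) = (4.224)²/(4 × 1.28 × 74.4) = 0.04684; exp(−0.04684) = 0.9542.
C = 0.09565 × 0.9542 = 0.0913 kg/m³.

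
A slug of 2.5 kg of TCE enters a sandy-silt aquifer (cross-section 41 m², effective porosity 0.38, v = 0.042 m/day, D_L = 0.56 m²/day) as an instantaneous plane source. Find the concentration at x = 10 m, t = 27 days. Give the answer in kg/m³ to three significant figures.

For an instantaneous plane source, C(x,t) = M/(n_e·A·√(4πDt)) · exp(−(x−vt)²/(4Dt)), with n_e·A the pore (flow) area.
Plume center vt = 0.042 × 27 = 1.134 m, so the well at 10 m is 8.866 m downgradient of the peak.
√(4πDt) = 13.78 m, giving peak height M/(n_e·A·√(4πDt)) = 2.5/(0.38 × 41 × 13.78) = 0.01164 kg/m³.
(x−vt)²/(4Dt) = (8.866)²/(4 × 0.56 × 27) = 1.300; exp(−1.300) = 0.2725.
C = 0.01164 × 0.2725 = 0.00317 kg/m³.

0.00317 kg/m³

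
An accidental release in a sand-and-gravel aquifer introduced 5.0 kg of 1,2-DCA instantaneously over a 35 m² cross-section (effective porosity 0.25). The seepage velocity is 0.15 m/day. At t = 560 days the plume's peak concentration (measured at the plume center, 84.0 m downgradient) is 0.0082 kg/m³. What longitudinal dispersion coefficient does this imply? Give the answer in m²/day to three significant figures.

At the plume center C_max = M/(n_e·A·√(4πDt)), so D = M²/(4πt·(n_e·A·C_max)²).
n_e·A·C_max = 0.25 × 35 × 0.0082 = 0.07175 kg/m.
D = 5.0²/(4π × 560 × 0.07175²) = 0.690 m²/day.

0.690 m²/day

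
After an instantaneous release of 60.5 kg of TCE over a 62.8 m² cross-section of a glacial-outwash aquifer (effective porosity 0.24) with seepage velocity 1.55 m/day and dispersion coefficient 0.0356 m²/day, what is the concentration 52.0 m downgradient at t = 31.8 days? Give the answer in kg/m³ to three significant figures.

For an instantaneous plane source, C(x,t) = M/(n_e·A·√(4πDt)) · exp(−(x−vt)²/(4Dt)), with n_e·A the pore (flow) area.
Plume center vt = 1.55 × 31.8 = 49.29 m, so the well at 52.0 m is 2.71 m downgradient of the peak.
√(4πDt) = 3.772 m, giving peak height M/(n_e·A·√(4πDt)) = 60.5/(0.24 × 62.8 × 3.772) = 1.064 kg/m³.
(x−vt)²/(4Dt) = (2.71)²/(4 × 0.0356 × 31.8) = 1.622; exp(−1.622) = 0.1975.
C = 1.064 × 0.1975 = 0.210 kg/m³.

0.210 kg/m³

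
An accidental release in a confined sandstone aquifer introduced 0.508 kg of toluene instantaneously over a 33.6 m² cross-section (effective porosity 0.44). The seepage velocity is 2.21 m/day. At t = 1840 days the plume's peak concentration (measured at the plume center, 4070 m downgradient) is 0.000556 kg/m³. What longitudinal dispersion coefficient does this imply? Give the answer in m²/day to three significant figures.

0.165 m²/day

At the plume center C_max = M/(n_e·A·√(4πDt)), so D = M²/(4πt·(n_e·A·C_max)²).
n_e·A·C_max = 0.44 × 33.6 × 0.000556 = 0.008220 kg/m.
D = 0.508²/(4π × 1840 × 0.008220²) = 0.165 m²/day.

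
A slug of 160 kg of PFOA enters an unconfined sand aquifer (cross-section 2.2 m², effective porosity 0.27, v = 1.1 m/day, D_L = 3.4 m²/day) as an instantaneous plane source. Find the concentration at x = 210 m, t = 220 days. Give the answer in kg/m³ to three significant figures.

1.97 kg/m³

For an instantaneous plane source, C(x,t) = M/(n_e·A·√(4πDt)) · exp(−(x−vt)²/(4Dt)), with n_e·A the pore (flow) area.
Plume center vt = 1.1 × 220 = 242 m, so the well at 210 m is 32 m upgradient of the peak.
√(4πDt) = 96.95 m, giving peak height M/(n_e·A·√(4πDt)) = 160/(0.27 × 2.2 × 96.95) = 2.778 kg/m³.
(x−vt)²/(4Dt) = (-32)²/(4 × 3.4 × 220) = 0.3422; exp(−0.3422) = 0.7102.
C = 2.778 × 0.7102 = 1.97 kg/m³.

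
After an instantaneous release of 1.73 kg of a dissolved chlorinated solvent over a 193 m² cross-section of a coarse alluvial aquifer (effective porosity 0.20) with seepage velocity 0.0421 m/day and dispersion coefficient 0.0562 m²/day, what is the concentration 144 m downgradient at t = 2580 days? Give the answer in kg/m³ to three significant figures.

For an instantaneous plane source, C(x,t) = M/(n_e·A·√(4πDt)) · exp(−(x−vt)²/(4Dt)), with n_e·A the pore (flow) area.
Plume center vt = 0.0421 × 2580 = 108.618 m, so the well at 144 m is 35.382 m downgradient of the peak.
√(4πDt) = 42.69 m, giving peak height M/(n_e·A·√(4πDt)) = 1.73/(0.20 × 193 × 42.69) = 0.001050 kg/m³.
(x−vt)²/(4Dt) = (35.382)²/(4 × 0.0562 × 2580) = 2.158; exp(−2.158) = 0.1156.
C = 0.001050 × 0.1156 = 0.000121 kg/m³.

0.000121 kg/m³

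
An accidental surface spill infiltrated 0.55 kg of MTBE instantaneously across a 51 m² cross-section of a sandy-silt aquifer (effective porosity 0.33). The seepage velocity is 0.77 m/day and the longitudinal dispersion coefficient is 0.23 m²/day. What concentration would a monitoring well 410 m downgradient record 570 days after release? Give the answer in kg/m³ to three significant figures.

0.000164 kg/m³

For an instantaneous plane source, C(x,t) = M/(n_e·A·√(4πDt)) · exp(−(x−vt)²/(4Dt)), with n_e·A the pore (flow) area.
Plume center vt = 0.77 × 570 = 438.9 m, so the well at 410 m is 28.9 m upgradient of the peak.
√(4πDt) = 40.59 m, giving peak height M/(n_e·A·√(4πDt)) = 0.55/(0.33 × 51 × 40.59) = 0.0008051 kg/m³.
(x−vt)²/(4Dt) = (-28.9)²/(4 × 0.23 × 570) = 1.593; exp(−1.593) = 0.2033.
C = 0.0008051 × 0.2033 = 0.000164 kg/m³.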